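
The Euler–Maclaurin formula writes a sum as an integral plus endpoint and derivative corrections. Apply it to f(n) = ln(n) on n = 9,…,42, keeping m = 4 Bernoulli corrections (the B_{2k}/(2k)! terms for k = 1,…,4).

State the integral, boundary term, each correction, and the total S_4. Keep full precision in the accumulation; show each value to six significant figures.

The integral term ∫_9^42 ln(x) dx = 104.207.
Endpoint term: (f(9) + f(42))/2 = (2.19722 + 3.73767)/2 = 2.96745.
Running total after boundary: 107.175.
k=1: B_{2}/(2)! × [f^{(1)}(42) − f^{(1)}(9)] = 1/12 × (0.0238095 − 0.111111) = -0.00727513.
Partial sum through k=1: 107.167.
k=2: B_{4}/(4)! × [f^{(3)}(42) − f^{(3)}(9)] = −1/720 × (2.69949e-05 − 0.00274348) = 3.77290e-06.
Partial sum through k=2: 107.167.
k=3: B_{6}/(6)! × [f^{(5)}(42) − f^{(5)}(9)] = 1/30240 × (1.83639e-07 − 0.000406442) = -1.34345e-08.
Partial sum through k=3: 107.167.
k=4: B_{8}/(8)! × [f^{(7)}(42) − f^{(7)}(9)] = −1/1209600 × (3.12311e-09 − 0.000150534) = 1.24447e-10.

S_4 ≈ 107.167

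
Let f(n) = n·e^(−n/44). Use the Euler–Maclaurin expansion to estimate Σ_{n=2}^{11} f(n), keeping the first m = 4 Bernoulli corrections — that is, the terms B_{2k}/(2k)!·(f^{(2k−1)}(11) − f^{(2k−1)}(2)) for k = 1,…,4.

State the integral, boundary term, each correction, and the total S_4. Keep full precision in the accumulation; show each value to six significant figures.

∫_2^11 x·e^(−x/44) dx evaluates to 49.3617.
Endpoint term: (f(2) + f(11))/2 = (1.91113 + 8.56681)/2 = 5.23897.
Running total after boundary: 54.6007.
Correction k=1: B_{2}/2! · (f^{(1)}(11) − f^{(1)}(2)) = 1/12 · (0.584101 − 0.912128) = -0.0273356.
Running total after k=1: 54.5733.
Correction k=2: B_{4}/4! · (f^{(3)}(11) − f^{(3)}(2)) = −1/720 · (0.00110625 − 0.00145829) = 4.88946e-07.
Running total after k=2: 54.5733.
Correction k=3: B_{6}/6! · (f^{(5)}(11) − f^{(5)}(2)) = 1/30240 · (9.86982e-07 − 1.26314e-06) = -9.13230e-12.
Running total after k=3: 54.5733.
Correction k=4: B_{8}/8! · (f^{(7)}(11) − f^{(7)}(2)) = −1/1209600 · (7.24459e-10 − 9.15824e-10) = 1.58205e-16.

S_4 ≈ 54.5733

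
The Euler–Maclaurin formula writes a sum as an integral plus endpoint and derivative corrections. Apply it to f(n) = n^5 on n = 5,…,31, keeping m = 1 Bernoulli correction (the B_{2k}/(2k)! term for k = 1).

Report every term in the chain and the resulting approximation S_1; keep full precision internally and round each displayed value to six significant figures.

∫_5^31 x^5 dx evaluates to 1.47915e+08.
Endpoint term: (f(5) + f(31))/2 = (3125.00 + 2.86292e+07)/2 = 1.43161e+07.
So far: 1.62231e+08.
Order-1 term: 1/12 · (4.61760e+06 − 3125.00) = 384540.

S_1 ≈ 1.62615e+08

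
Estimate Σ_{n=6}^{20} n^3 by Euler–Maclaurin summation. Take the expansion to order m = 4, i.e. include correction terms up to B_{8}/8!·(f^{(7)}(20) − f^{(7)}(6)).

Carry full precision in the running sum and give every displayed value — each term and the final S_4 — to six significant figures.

S_4 ≈ 43875.0

The integral term ∫_6^20 x^3 dx = 39676.0.
½[f(6) + f(20)] = ½[216.000 + 8000.00] = 4108.00.
So far: 43784.0.
k=1: B_{2}/(2)! × [f^{(1)}(20) − f^{(1)}(6)] = 1/12 × (1200.00 − 108.000) = 91.0000.
After k=1: 43875.0.
k=2: B_{4}/(4)! × [f^{(3)}(20) − f^{(3)}(6)] = −1/720 × (6.00000 − 6.00000) = 0.00000.
After k=2: 43875.0.
k=3: B_{6}/(6)! × [f^{(5)}(20) − f^{(5)}(6)] = 1/30240 × (0.00000 − 0.00000) = 0.00000.
After k=3: 43875.0.
k=4: B_{8}/(8)! × [f^{(7)}(20) − f^{(7)}(6)] = −1/1209600 × (0.00000 − 0.00000) = 0.00000.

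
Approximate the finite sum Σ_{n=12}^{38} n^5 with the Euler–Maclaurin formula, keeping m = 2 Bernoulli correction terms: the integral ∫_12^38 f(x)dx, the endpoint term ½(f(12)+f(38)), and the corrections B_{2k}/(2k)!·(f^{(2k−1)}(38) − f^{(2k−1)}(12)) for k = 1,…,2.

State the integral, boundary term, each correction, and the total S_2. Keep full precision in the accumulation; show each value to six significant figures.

S_2 ≈ 5.41927e+08

Integral: ∫_12^38 x^5 dx = 5.01325e+08.
Boundary: ½(f(12) + f(38)) = ½(248832 + 7.92352e+07) = 3.97420e+07.
Running total after boundary: 5.41067e+08.
Order-1 term: 1/12 · (1.04257e+07 − 103680) = 860167.
After k=1: 5.41927e+08.
Order-2 term: −1/720 · (86640.0 − 8640.00) = -108.333.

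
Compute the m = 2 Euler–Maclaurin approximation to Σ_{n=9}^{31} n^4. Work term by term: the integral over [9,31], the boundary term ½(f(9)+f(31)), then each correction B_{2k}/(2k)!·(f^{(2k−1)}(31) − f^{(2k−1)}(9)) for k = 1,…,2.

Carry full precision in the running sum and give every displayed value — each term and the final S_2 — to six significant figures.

S_2 ≈ 6.18875e+06

The integral term ∫_9^31 x^4 dx = 5.71402e+06.
Boundary: ½(f(9) + f(31)) = ½(6561.00 + 923521) = 465041.
So far: 6.17906e+06.
Order-1 term: 1/12 · (119164 − 2916.00) = 9687.33.
Running total after k=1: 6.18875e+06.
Order-2 term: −1/720 · (744.000 − 216.000) = -0.733333.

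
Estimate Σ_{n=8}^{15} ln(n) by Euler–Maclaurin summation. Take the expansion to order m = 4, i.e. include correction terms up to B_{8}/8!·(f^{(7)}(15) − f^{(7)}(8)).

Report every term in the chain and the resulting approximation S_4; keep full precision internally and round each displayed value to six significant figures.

S_4 ≈ 19.3741

Integral: ∫_8^15 ln(x) dx = 16.9852.
Endpoint term: (f(8) + f(15))/2 = (2.07944 + 2.70805)/2 = 2.39375.
So far: 19.3790.
k=1: B_{2}/(2)! × [f^{(1)}(15) − f^{(1)}(8)] = 1/12 × (0.0666667 − 0.125000) = -0.00486111.
Partial sum through k=1: 19.3741.
k=2: B_{4}/(4)! × [f^{(3)}(15) − f^{(3)}(8)] = −1/720 × (0.000592593 − 0.00390625) = 4.60230e-06.
Partial sum through k=2: 19.3741.
k=3: B_{6}/(6)! × [f^{(5)}(15) − f^{(5)}(8)] = 1/30240 × (3.16049e-05 − 0.000732422) = -2.31752e-08.
Partial sum through k=3: 19.3741.
k=4: B_{8}/(8)! × [f^{(7)}(15) − f^{(7)}(8)] = −1/1209600 × (4.21399e-06 − 0.000343323) = 2.80348e-10.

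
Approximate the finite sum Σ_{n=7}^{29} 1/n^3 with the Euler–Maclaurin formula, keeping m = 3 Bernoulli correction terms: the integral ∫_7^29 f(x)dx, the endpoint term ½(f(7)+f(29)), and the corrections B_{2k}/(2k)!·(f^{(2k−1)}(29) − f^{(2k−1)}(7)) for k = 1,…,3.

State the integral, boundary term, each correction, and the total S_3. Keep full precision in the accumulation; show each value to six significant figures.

S_3 ≈ 0.0111909

∫_7^29 1/x^3 dx evaluates to 0.00960955.
Boundary: ½(f(7) + f(29)) = ½(0.00291545 + 4.10021e-05) = 0.00147823.
Running total after boundary: 0.0110878.
k=1: B_{2}/(2)! × [f^{(1)}(29) − f^{(1)}(7)] = 1/12 × (-4.24160e-06 − (-0.00124948)) = 0.000103770.
Partial sum through k=1: 0.0111915.
k=2: B_{4}/(4)! × [f^{(3)}(29) − f^{(3)}(7)] = −1/720 × (-1.00870e-07 − (-0.000509992)) = -7.08182e-07.
Partial sum through k=2: 0.0111908.
k=3: B_{6}/(6)! × [f^{(5)}(29) − f^{(5)}(7)] = 1/30240 × (-5.03752e-09 − (-0.000437136)) = 1.44554e-08.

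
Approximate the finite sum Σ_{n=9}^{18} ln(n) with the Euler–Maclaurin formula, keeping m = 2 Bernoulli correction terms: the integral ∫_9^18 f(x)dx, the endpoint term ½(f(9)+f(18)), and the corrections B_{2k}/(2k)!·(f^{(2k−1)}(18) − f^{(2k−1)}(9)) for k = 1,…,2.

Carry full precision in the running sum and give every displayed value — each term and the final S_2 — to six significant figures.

S_2 ≈ 25.7908

The integral term ∫_9^18 ln(x) dx = 23.2517.
½[f(9) + f(18)] = ½[2.19722 + 2.89037] = 2.54380.
Integral + boundary = 25.7955.
Correction k=1: B_{2}/2! · (f^{(1)}(18) − f^{(1)}(9)) = 1/12 · (0.0555556 − 0.111111) = -0.00462963.
Running total after k=1: 25.7908.
Correction k=2: B_{4}/4! · (f^{(3)}(18) − f^{(3)}(9)) = −1/720 · (0.000342936 − 0.00274348) = 3.33410e-06.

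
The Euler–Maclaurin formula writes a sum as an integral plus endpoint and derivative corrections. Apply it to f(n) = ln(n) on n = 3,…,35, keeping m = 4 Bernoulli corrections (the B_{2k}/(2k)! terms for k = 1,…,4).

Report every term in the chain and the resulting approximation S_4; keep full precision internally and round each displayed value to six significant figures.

∫_3^35 ln(x) dx evaluates to 89.1413.
Endpoint term: (f(3) + f(35))/2 = (1.09861 + 3.55535)/2 = 2.32698.
So far: 91.4683.
k=1: B_{2}/(2)! × [f^{(1)}(35) − f^{(1)}(3)] = 1/12 × (0.0285714 − 0.333333) = -0.0253968.
Running total after k=1: 91.4429.
k=2: B_{4}/(4)! × [f^{(3)}(35) − f^{(3)}(3)] = −1/720 × (4.66472e-05 − 0.0740741) = 0.000102816.
Running total after k=2: 91.4430.
k=3: B_{6}/(6)! × [f^{(5)}(35) − f^{(5)}(3)] = 1/30240 × (4.56952e-07 − 0.0987654) = -3.26604e-06.
Running total after k=3: 91.4430.
k=4: B_{8}/(8)! × [f^{(7)}(35) − f^{(7)}(3)] = −1/1209600 × (1.11907e-08 − 0.329218) = 2.72171e-07.

S_4 ≈ 91.4430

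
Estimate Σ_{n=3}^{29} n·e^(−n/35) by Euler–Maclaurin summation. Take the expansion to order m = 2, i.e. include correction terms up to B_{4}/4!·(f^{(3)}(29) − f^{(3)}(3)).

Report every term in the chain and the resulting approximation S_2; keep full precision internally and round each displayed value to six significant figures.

∫_3^29 x·e^(−x/35) dx evaluates to 242.602.
½[f(3) + f(29)] = ½[2.75357 + 12.6635] = 7.70854.
Integral + boundary = 250.311.
Order-1 term: 1/12 · (0.0748582 − 0.839183) = -0.0636937.
Running total after k=1: 250.247.
Order-2 term: −1/720 · (0.000774044 − 0.00218359) = 1.95770e-06.

S_2 ≈ 250.247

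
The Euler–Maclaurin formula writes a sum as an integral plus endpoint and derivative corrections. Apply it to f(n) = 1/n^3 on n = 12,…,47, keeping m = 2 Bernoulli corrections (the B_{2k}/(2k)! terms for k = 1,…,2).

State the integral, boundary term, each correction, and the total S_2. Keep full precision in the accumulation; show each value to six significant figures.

S_2 ≈ 0.00355202

Integral: ∫_12^47 1/x^3 dx = 0.00324588.
Boundary: ½(f(12) + f(47)) = ½(0.000578704 + 9.63178e-06) = 0.000294168.
So far: 0.00354004.
Correction k=1: B_{2}/2! · (f^{(1)}(47) − f^{(1)}(12)) = 1/12 · (-6.14794e-07 − (-0.000144676)) = 1.20051e-05.
Partial sum through k=1: 0.00355205.
Correction k=2: B_{4}/4! · (f^{(3)}(47) − f^{(3)}(12)) = −1/720 · (-5.56627e-09 − (-2.00939e-05)) = -2.79004e-08.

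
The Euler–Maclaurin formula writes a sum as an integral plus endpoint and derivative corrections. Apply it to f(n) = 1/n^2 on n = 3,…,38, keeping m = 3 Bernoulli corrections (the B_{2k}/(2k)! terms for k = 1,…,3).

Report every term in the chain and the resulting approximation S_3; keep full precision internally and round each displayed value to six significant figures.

The integral term ∫_3^38 1/x^2 dx = 0.307018.
Boundary: ½(f(3) + f(38)) = ½(0.111111 + 0.000692521) = 0.0559018.
Running total after boundary: 0.362919.
k=1: B_{2}/(2)! × [f^{(1)}(38) − f^{(1)}(3)] = 1/12 × (-3.64485e-05 − (-0.0740741)) = 0.00616980.
After k=1: 0.369089.
k=2: B_{4}/(4)! × [f^{(3)}(38) − f^{(3)}(3)] = −1/720 × (-3.02896e-07 − (-0.0987654)) = -0.000137174.
After k=2: 0.368952.
k=3: B_{6}/(6)! × [f^{(5)}(38) − f^{(5)}(3)] = 1/30240 × (-6.29285e-09 − (-0.329218)) = 1.08868e-05.

S_3 ≈ 0.368963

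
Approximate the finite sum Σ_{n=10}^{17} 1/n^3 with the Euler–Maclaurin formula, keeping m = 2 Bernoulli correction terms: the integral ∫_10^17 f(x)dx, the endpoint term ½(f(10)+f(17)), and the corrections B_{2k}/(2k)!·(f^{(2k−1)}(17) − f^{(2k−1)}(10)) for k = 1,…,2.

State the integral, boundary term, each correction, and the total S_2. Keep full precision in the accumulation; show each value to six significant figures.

S_2 ≈ 0.00389359

∫_10^17 1/x^3 dx evaluates to 0.00326990.
Endpoint term: (f(10) + f(17))/2 = (0.00100000 + 0.000203542)/2 = 0.000601771.
So far: 0.00387167.
k=1: B_{2}/(2)! × [f^{(1)}(17) − f^{(1)}(10)] = 1/12 × (-3.59191e-05 − (-0.000300000)) = 2.20067e-05.
Partial sum through k=1: 0.00389367.
k=2: B_{4}/(4)! × [f^{(3)}(17) − f^{(3)}(10)] = −1/720 × (-2.48575e-06 − (-6.00000e-05)) = -7.98809e-08.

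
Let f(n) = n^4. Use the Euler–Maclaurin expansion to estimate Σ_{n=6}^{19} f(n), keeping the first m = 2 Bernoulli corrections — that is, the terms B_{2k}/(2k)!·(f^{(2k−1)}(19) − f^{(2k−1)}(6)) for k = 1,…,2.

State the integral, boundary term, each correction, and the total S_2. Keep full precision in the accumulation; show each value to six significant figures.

∫_6^19 x^4 dx evaluates to 493665.
Endpoint term: (f(6) + f(19))/2 = (1296.00 + 130321)/2 = 65808.5.
Integral + boundary = 559473.
k=1: B_{2}/(2)! × [f^{(1)}(19) − f^{(1)}(6)] = 1/12 × (27436.0 − 864.000) = 2214.33.
Running total after k=1: 561687.
k=2: B_{4}/(4)! × [f^{(3)}(19) − f^{(3)}(6)] = −1/720 × (456.000 − 144.000) = -0.433333.

S_2 ≈ 561687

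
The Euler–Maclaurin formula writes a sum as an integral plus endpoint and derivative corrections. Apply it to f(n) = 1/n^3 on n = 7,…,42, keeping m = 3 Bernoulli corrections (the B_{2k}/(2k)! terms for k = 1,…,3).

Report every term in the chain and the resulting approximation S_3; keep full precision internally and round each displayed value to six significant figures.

The integral term ∫_7^42 1/x^3 dx = 0.00992063.
Boundary: ½(f(7) + f(42)) = ½(0.00291545 + 1.34975e-05) = 0.00146447.
So far: 0.0113851.
Correction k=1: B_{2}/2! · (f^{(1)}(42) − f^{(1)}(7)) = 1/12 · (-9.64104e-07 − (-0.00124948)) = 0.000104043.
After k=1: 0.0114892.
Correction k=2: B_{4}/4! · (f^{(3)}(42) − f^{(3)}(7)) = −1/720 · (-1.09309e-08 − (-0.000509992)) = -7.08306e-07.
After k=2: 0.0114884.
Correction k=3: B_{6}/6! · (f^{(5)}(42) − f^{(5)}(7)) = 1/30240 · (-2.60259e-10 − (-0.000437136)) = 1.44555e-08.

S_3 ≈ 0.0114885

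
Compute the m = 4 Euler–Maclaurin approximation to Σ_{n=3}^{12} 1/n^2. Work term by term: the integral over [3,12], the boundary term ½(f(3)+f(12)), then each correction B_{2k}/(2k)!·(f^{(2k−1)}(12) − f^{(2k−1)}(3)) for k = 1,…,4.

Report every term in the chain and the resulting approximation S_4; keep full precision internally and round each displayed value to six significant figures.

The integral term ∫_3^12 1/x^2 dx = 0.250000.
Endpoint term: (f(3) + f(12))/2 = (0.111111 + 0.00694444)/2 = 0.0590278.
So far: 0.309028.
k=1: B_{2}/(2)! × [f^{(1)}(12) − f^{(1)}(3)] = 1/12 × (-0.00115741 − (-0.0740741)) = 0.00607639.
Running total after k=1: 0.315104.
k=2: B_{4}/(4)! × [f^{(3)}(12) − f^{(3)}(3)] = −1/720 × (-9.64506e-05 − (-0.0987654)) = -0.000137040.
Running total after k=2: 0.314967.
k=3: B_{6}/(6)! × [f^{(5)}(12) − f^{(5)}(3)] = 1/30240 × (-2.00939e-05 − (-0.329218)) = 1.08862e-05.
Running total after k=3: 0.314978.
k=4: B_{8}/(8)! × [f^{(7)}(12) − f^{(7)}(3)] = −1/1209600 × (-7.81429e-06 − (-2.04847)) = -1.69350e-06.

S_4 ≈ 0.314976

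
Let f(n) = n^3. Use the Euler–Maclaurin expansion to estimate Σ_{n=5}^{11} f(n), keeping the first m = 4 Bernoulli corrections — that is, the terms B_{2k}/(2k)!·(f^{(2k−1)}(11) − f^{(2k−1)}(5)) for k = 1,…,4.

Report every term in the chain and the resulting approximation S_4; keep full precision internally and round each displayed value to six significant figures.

S_4 ≈ 4256.00

The integral term ∫_5^11 x^3 dx = 3504.00.
½[f(5) + f(11)] = ½[125.000 + 1331.00] = 728.000.
So far: 4232.00.
Order-1 term: 1/12 · (363.000 − 75.0000) = 24.0000.
Running total after k=1: 4256.00.
Order-2 term: −1/720 · (6.00000 − 6.00000) = 0.00000.
Running total after k=2: 4256.00.
Order-3 term: 1/30240 · (0.00000 − 0.00000) = 0.00000.
Running total after k=3: 4256.00.
Order-4 term: −1/1209600 · (0.00000 − 0.00000) = 0.00000.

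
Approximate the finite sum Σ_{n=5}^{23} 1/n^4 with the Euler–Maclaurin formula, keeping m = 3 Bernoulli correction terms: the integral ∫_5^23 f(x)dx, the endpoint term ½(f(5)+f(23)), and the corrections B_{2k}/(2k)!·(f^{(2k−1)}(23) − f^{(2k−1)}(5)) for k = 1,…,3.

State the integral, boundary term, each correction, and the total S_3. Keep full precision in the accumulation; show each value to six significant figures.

S_3 ≈ 0.00354565

∫_5^23 1/x^4 dx evaluates to 0.00263927.
Boundary: ½(f(5) + f(23)) = ½(0.00160000 + 3.57346e-06) = 0.000801787.
So far: 0.00344106.
Order-1 term: 1/12 · (-6.21471e-07 − (-0.00128000)) = 0.000106615.
Partial sum through k=1: 0.00354767.
Order-2 term: −1/720 · (-3.52441e-08 − (-0.00153600)) = -2.13328e-06.
Partial sum through k=2: 0.00354554.
Order-3 term: 1/30240 · (-3.73094e-09 − (-0.00344064)) = 1.13778e-07.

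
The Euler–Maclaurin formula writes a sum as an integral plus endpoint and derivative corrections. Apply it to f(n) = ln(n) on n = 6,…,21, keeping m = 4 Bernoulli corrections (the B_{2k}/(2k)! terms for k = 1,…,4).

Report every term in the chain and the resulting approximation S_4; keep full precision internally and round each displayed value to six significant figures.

Integral: ∫_6^21 ln(x) dx = 38.1844.
Endpoint term: (f(6) + f(21))/2 = (1.79176 + 3.04452)/2 = 2.41814.
Integral + boundary = 40.6026.
Correction k=1: B_{2}/2! · (f^{(1)}(21) − f^{(1)}(6)) = 1/12 · (0.0476190 − 0.166667) = -0.00992063.
Partial sum through k=1: 40.5926.
Correction k=2: B_{4}/4! · (f^{(3)}(21) − f^{(3)}(6)) = −1/720 · (0.000215959 − 0.00925926) = 1.25601e-05.
Partial sum through k=2: 40.5926.
Correction k=3: B_{6}/6! · (f^{(5)}(21) − f^{(5)}(6)) = 1/30240 · (5.87645e-06 − 0.00308642) = -1.01870e-07.
Partial sum through k=3: 40.5926.
Correction k=4: B_{8}/8! · (f^{(7)}(21) − f^{(7)}(6)) = −1/1209600 · (3.99758e-07 − 0.00257202) = 2.12601e-09.

S_4 ≈ 40.5926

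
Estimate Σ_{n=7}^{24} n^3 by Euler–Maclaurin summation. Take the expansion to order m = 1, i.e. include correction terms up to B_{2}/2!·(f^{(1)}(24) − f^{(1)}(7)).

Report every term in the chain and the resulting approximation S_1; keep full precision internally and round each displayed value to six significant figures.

S_1 ≈ 89559.0

The integral term ∫_7^24 x^3 dx = 82343.8.
½[f(7) + f(24)] = ½[343.000 + 13824.0] = 7083.50.
Integral + boundary = 89427.2.
k=1: B_{2}/(2)! × [f^{(1)}(24) − f^{(1)}(7)] = 1/12 × (1728.00 − 147.000) = 131.750.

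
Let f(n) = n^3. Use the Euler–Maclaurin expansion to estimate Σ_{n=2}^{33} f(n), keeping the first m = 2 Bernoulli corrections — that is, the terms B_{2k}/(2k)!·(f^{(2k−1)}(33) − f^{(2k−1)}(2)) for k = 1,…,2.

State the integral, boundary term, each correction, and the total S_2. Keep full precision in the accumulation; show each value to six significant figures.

The integral term ∫_2^33 x^3 dx = 296476.
Endpoint term: (f(2) + f(33))/2 = (8.00000 + 35937.0)/2 = 17972.5.
So far: 314449.
Order-1 term: 1/12 · (3267.00 − 12.0000) = 271.250.
After k=1: 314720.
Order-2 term: −1/720 · (6.00000 − 6.00000) = 0.00000.

S_2 ≈ 314720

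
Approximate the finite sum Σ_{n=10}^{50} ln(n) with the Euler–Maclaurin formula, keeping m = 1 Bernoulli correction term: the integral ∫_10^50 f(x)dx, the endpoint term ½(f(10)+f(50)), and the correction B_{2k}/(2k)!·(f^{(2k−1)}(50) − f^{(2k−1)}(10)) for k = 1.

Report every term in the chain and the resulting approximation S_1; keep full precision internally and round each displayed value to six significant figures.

S_1 ≈ 135.676

Integral: ∫_10^50 ln(x) dx = 132.575.
Endpoint term: (f(10) + f(50))/2 = (2.30259 + 3.91202)/2 = 3.10730.
Running total after boundary: 135.683.
Order-1 term: 1/12 · (0.0200000 − 0.100000) = -0.00666667.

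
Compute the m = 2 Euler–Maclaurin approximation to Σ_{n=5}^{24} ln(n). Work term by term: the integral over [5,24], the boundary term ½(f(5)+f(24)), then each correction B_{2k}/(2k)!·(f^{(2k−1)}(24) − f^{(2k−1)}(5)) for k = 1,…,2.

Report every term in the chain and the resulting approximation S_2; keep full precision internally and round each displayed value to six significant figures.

The integral term ∫_5^24 ln(x) dx = 49.2261.
Boundary: ½(f(5) + f(24)) = ½(1.60944 + 3.17805) = 2.39375.
Running total after boundary: 51.6198.
k=1: B_{2}/(2)! × [f^{(1)}(24) − f^{(1)}(5)] = 1/12 × (0.0416667 − 0.200000) = -0.0131944.
Running total after k=1: 51.6067.
k=2: B_{4}/(4)! × [f^{(3)}(24) − f^{(3)}(5)] = −1/720 × (0.000144676 − 0.0160000) = 2.20213e-05.

S_2 ≈ 51.6067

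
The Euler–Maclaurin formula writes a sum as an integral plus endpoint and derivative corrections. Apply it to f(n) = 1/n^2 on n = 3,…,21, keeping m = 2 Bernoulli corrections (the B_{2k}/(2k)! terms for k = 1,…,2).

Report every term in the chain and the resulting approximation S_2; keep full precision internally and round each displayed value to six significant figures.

S_2 ≈ 0.348421

The integral term ∫_3^21 1/x^2 dx = 0.285714.
Boundary: ½(f(3) + f(21)) = ½(0.111111 + 0.00226757) = 0.0566893.
Integral + boundary = 0.342404.
Order-1 term: 1/12 · (-0.000215959 − (-0.0740741)) = 0.00615484.
Running total after k=1: 0.348558.
Order-2 term: −1/720 · (-5.87645e-06 − (-0.0987654)) = -0.000137166.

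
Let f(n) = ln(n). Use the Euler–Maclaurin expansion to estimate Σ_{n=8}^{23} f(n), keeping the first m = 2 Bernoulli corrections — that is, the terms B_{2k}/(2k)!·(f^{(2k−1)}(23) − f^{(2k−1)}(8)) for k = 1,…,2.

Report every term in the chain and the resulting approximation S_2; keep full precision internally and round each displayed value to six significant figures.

The integral term ∫_8^23 ln(x) dx = 40.4808.
Endpoint term: (f(8) + f(23))/2 = (2.07944 + 3.13549)/2 = 2.60747.
Running total after boundary: 43.0883.
k=1: B_{2}/(2)! × [f^{(1)}(23) − f^{(1)}(8)] = 1/12 × (0.0434783 − 0.125000) = -0.00679348.
Running total after k=1: 43.0815.
k=2: B_{4}/(4)! × [f^{(3)}(23) − f^{(3)}(8)] = −1/720 × (0.000164379 − 0.00390625) = 5.19704e-06.

S_2 ≈ 43.0815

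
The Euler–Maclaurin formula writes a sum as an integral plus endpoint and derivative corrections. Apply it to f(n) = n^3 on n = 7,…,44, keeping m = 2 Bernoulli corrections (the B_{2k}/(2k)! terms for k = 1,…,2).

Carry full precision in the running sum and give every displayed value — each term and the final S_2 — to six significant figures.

S_2 ≈ 979659

∫_7^44 x^3 dx evaluates to 936424.
Endpoint term: (f(7) + f(44))/2 = (343.000 + 85184.0)/2 = 42763.5.
So far: 979187.
Correction k=1: B_{2}/2! · (f^{(1)}(44) − f^{(1)}(7)) = 1/12 · (5808.00 − 147.000) = 471.750.
Running total after k=1: 979659.
Correction k=2: B_{4}/4! · (f^{(3)}(44) − f^{(3)}(7)) = −1/720 · (6.00000 − 6.00000) = 0.00000.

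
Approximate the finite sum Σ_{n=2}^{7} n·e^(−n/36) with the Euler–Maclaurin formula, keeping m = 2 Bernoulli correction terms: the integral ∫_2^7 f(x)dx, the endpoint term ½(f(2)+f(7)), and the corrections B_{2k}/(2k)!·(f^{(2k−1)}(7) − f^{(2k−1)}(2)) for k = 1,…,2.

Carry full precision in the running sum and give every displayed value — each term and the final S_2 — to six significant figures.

S_2 ≈ 23.4250

∫_2^7 x·e^(−x/36) dx evaluates to 19.6167.
Endpoint term: (f(2) + f(7))/2 = (1.89192 + 5.76304)/2 = 3.82748.
Integral + boundary = 23.4441.
Correction k=1: B_{2}/2! · (f^{(1)}(7) − f^{(1)}(2)) = 1/12 · (0.663207 − 0.893406) = -0.0191832.
Running total after k=1: 23.4250.
Correction k=2: B_{4}/4! · (f^{(3)}(7) − f^{(3)}(2)) = −1/720 · (0.00178225 − 0.00214917) = 5.09617e-07.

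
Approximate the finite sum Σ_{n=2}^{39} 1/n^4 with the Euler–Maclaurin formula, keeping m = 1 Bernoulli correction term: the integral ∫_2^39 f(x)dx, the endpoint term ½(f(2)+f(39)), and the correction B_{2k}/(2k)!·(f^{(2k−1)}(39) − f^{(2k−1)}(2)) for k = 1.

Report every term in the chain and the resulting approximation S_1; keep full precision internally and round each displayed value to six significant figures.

S_1 ≈ 0.0833279

The integral term ∫_2^39 1/x^4 dx = 0.0416610.
½[f(2) + f(39)] = ½[0.0625000 + 4.32257e-07] = 0.0312502.
So far: 0.0729113.
Correction k=1: B_{2}/2! · (f^{(1)}(39) − f^{(1)}(2)) = 1/12 · (-4.43340e-08 − (-0.125000)) = 0.0104167.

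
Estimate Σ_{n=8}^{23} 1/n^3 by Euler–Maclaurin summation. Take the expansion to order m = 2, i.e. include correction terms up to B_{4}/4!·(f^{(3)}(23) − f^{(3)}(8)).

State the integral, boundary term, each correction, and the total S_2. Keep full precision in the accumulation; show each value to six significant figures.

∫_8^23 1/x^3 dx evaluates to 0.00686732.
½[f(8) + f(23)] = ½[0.00195312 + 8.21895e-05] = 0.00101766.
Integral + boundary = 0.00788498.
Correction k=1: B_{2}/2! · (f^{(1)}(23) − f^{(1)}(8)) = 1/12 · (-1.07204e-05 − (-0.000732422)) = 6.01418e-05.
Running total after k=1: 0.00794512.
Correction k=2: B_{4}/4! · (f^{(3)}(23) − f^{(3)}(8)) = −1/720 · (-4.05307e-07 − (-0.000228882)) = -3.17329e-07.

S_2 ≈ 0.00794480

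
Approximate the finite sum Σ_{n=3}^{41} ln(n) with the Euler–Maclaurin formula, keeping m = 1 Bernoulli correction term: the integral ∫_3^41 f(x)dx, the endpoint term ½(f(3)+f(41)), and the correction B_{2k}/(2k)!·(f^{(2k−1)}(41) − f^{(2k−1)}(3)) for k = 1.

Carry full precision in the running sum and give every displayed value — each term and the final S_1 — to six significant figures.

∫_3^41 ln(x) dx evaluates to 110.961.
Boundary: ½(f(3) + f(41)) = ½(1.09861 + 3.71357) = 2.40609.
Integral + boundary = 113.367.
Order-1 term: 1/12 · (0.0243902 − 0.333333) = -0.0257453.

S_1 ≈ 113.341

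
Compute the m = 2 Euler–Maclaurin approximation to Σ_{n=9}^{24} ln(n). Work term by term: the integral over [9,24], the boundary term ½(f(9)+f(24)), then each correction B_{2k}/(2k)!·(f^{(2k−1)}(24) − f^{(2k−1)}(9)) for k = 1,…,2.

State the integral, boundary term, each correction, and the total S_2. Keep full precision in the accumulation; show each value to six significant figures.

S_2 ≈ 44.1801

∫_9^24 ln(x) dx evaluates to 41.4983.
Boundary: ½(f(9) + f(24)) = ½(2.19722 + 3.17805) = 2.68764.
Integral + boundary = 44.1859.
k=1: B_{2}/(2)! × [f^{(1)}(24) − f^{(1)}(9)] = 1/12 × (0.0416667 − 0.111111) = -0.00578704.
Partial sum through k=1: 44.1801.
k=2: B_{4}/(4)! × [f^{(3)}(24) − f^{(3)}(9)] = −1/720 × (0.000144676 − 0.00274348) = 3.60946e-06.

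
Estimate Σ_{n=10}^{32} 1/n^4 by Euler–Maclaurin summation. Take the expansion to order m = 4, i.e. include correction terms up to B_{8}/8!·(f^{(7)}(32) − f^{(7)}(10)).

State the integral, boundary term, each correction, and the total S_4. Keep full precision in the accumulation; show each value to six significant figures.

The integral term ∫_10^32 1/x^4 dx = 0.000323161.
Boundary: ½(f(10) + f(32)) = ½(0.000100000 + 9.53674e-07) = 5.04768e-05.
Integral + boundary = 0.000373638.
Correction k=1: B_{2}/2! · (f^{(1)}(32) − f^{(1)}(10)) = 1/12 · (-1.19209e-07 − (-4.00000e-05)) = 3.32340e-06.
Running total after k=1: 0.000376961.
Correction k=2: B_{4}/4! · (f^{(3)}(32) − f^{(3)}(10)) = −1/720 · (-3.49246e-09 − (-1.20000e-05)) = -1.66618e-08.
Running total after k=2: 0.000376944.
Correction k=3: B_{6}/6! · (f^{(5)}(32) − f^{(5)}(10)) = 1/30240 · (-1.90994e-10 − (-6.72000e-06)) = 2.22216e-10.
Running total after k=3: 0.000376945.
Correction k=4: B_{8}/8! · (f^{(7)}(32) − f^{(7)}(10)) = −1/1209600 · (-1.67866e-11 − (-6.04800e-06)) = -4.99999e-12.

S_4 ≈ 0.000376945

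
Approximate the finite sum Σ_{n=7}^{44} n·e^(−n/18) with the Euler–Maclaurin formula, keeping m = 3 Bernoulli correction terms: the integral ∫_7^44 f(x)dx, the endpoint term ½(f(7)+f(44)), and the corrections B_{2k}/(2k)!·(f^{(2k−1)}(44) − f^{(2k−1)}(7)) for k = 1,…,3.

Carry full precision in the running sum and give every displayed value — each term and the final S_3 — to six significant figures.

S_3 ≈ 212.411

∫_7^44 x·e^(−x/18) dx evaluates to 208.174.
½[f(7) + f(44)] = ½[4.74467 + 3.81807] = 4.28137.
Running total after boundary: 212.456.
Order-1 term: 1/12 · (-0.125341 − 0.414217) = -0.0449631.
After k=1: 212.411.
Order-2 term: −1/720 · (0.000148790 − 0.00546246) = 7.38009e-06.
After k=2: 212.411.
Order-3 term: 1/30240 · (2.11245e-06 − 2.97730e-05) = -9.14702e-10.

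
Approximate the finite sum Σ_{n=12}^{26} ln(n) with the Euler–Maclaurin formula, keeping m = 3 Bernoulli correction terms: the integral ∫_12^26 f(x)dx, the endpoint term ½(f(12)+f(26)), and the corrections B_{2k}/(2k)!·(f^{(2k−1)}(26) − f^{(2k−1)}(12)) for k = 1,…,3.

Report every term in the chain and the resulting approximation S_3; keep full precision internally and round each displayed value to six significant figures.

∫_12^26 ln(x) dx evaluates to 40.8916.
Endpoint term: (f(12) + f(26))/2 = (2.48491 + 3.25810)/2 = 2.87150.
So far: 43.7631.
Order-1 term: 1/12 · (0.0384615 − 0.0833333) = -0.00373932.
Running total after k=1: 43.7594.
Order-2 term: −1/720 · (0.000113792 − 0.00115741) = 1.44947e-06.
Running total after k=2: 43.7594.
Order-3 term: 1/30240 · (2.01997e-06 − 9.64506e-05) = -3.12271e-09.

S_3 ≈ 43.7594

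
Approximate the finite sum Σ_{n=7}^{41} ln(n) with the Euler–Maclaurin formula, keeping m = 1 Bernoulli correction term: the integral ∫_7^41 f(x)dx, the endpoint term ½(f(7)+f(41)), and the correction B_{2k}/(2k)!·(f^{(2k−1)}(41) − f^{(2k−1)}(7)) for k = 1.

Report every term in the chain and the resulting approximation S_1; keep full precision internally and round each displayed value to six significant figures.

The integral term ∫_7^41 ln(x) dx = 104.635.
Boundary: ½(f(7) + f(41)) = ½(1.94591 + 3.71357) = 2.82974.
So far: 107.465.
Correction k=1: B_{2}/2! · (f^{(1)}(41) − f^{(1)}(7)) = 1/12 · (0.0243902 − 0.142857) = -0.00987224.

S_1 ≈ 107.455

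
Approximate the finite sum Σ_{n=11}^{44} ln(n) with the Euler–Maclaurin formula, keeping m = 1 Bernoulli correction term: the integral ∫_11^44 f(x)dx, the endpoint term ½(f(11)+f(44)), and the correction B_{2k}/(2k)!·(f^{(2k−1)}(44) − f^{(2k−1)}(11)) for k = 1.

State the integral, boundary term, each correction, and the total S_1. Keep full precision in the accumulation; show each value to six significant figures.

Integral: ∫_11^44 ln(x) dx = 107.127.
Endpoint term: (f(11) + f(44))/2 = (2.39790 + 3.78419)/2 = 3.09104.
Integral + boundary = 110.219.
Correction k=1: B_{2}/2! · (f^{(1)}(44) − f^{(1)}(11)) = 1/12 · (0.0227273 − 0.0909091) = -0.00568182.

S_1 ≈ 110.213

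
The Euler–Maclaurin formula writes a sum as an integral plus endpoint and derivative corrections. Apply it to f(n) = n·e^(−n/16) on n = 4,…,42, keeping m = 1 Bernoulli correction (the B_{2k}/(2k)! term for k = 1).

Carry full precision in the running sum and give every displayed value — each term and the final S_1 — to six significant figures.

∫_4^42 x·e^(−x/16) dx evaluates to 181.992.
½[f(4) + f(42)] = ½[3.11520 + 3.04247] = 3.07884.
Running total after boundary: 185.071.
Correction k=1: B_{2}/2! · (f^{(1)}(42) − f^{(1)}(4)) = 1/12 · (-0.117715 − 0.584101) = -0.0584846.

S_1 ≈ 185.013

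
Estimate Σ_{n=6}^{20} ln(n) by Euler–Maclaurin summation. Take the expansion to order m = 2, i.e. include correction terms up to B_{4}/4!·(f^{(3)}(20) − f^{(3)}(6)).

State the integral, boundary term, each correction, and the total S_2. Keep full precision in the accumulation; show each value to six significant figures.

The integral term ∫_6^20 ln(x) dx = 35.1641.
Endpoint term: (f(6) + f(20))/2 = (1.79176 + 2.99573)/2 = 2.39375.
Integral + boundary = 37.5578.
Correction k=1: B_{2}/2! · (f^{(1)}(20) − f^{(1)}(6)) = 1/12 · (0.0500000 − 0.166667) = -0.00972222.
Partial sum through k=1: 37.5481.
Correction k=2: B_{4}/4! · (f^{(3)}(20) − f^{(3)}(6)) = −1/720 · (0.000250000 − 0.00925926) = 1.25129e-05.

S_2 ≈ 37.5481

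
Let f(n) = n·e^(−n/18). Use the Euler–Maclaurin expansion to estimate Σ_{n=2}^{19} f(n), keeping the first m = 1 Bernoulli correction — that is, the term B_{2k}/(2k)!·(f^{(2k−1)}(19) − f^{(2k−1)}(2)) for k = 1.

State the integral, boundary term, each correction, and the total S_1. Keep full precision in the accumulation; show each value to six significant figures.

The integral term ∫_2^19 x·e^(−x/18) dx = 90.3748.
½[f(2) + f(19)] = ½[1.78968 + 6.61198] = 4.20083.
So far: 94.5756.
Order-1 term: 1/12 · (-0.0193333 − 0.795413) = -0.0678955.

S_1 ≈ 94.5077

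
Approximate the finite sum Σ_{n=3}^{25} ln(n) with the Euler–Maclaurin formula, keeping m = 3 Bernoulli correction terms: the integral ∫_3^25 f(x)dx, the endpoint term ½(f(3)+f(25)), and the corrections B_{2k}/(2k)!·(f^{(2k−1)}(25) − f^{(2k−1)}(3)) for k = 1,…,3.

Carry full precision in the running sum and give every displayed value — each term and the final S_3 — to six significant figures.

Integral: ∫_3^25 ln(x) dx = 55.1761.
Boundary: ½(f(3) + f(25)) = ½(1.09861 + 3.21888) = 2.15874.
Running total after boundary: 57.3348.
Correction k=1: B_{2}/2! · (f^{(1)}(25) − f^{(1)}(3)) = 1/12 · (0.0400000 − 0.333333) = -0.0244444.
Running total after k=1: 57.3104.
Correction k=2: B_{4}/4! · (f^{(3)}(25) − f^{(3)}(3)) = −1/720 · (0.000128000 − 0.0740741) = 0.000102703.
Running total after k=2: 57.3105.
Correction k=3: B_{6}/6! · (f^{(5)}(25) − f^{(5)}(3)) = 1/30240 · (2.45760e-06 − 0.0987654) = -3.26597e-06.

S_3 ≈ 57.3105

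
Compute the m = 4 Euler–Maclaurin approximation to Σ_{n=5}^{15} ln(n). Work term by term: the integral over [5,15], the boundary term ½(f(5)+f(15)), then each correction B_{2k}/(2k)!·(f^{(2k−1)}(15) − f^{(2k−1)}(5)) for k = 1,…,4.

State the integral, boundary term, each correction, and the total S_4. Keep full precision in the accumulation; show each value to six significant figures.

S_4 ≈ 24.7212

∫_5^15 ln(x) dx evaluates to 22.5736.
½[f(5) + f(15)] = ½[1.60944 + 2.70805] = 2.15874.
Running total after boundary: 24.7323.
k=1: B_{2}/(2)! × [f^{(1)}(15) − f^{(1)}(5)] = 1/12 × (0.0666667 − 0.200000) = -0.0111111.
After k=1: 24.7212.
k=2: B_{4}/(4)! × [f^{(3)}(15) − f^{(3)}(5)] = −1/720 × (0.000592593 − 0.0160000) = 2.13992e-05.
After k=2: 24.7212.
k=3: B_{6}/(6)! × [f^{(5)}(15) − f^{(5)}(5)] = 1/30240 × (3.16049e-05 − 0.00768000) = -2.52923e-07.
After k=3: 24.7212.
k=4: B_{8}/(8)! × [f^{(7)}(15) − f^{(7)}(5)] = −1/1209600 × (4.21399e-06 − 0.00921600) = 7.61556e-09.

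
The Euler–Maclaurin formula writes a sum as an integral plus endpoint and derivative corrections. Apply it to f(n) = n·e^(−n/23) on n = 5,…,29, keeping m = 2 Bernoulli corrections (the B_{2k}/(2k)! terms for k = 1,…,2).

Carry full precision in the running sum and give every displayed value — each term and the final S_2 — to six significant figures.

Integral: ∫_5^29 x·e^(−x/23) dx = 179.217.
Boundary: ½(f(5) + f(29)) = ½(4.02308 + 8.21882) = 6.12095.
Running total after boundary: 185.338.
k=1: B_{2}/(2)! × [f^{(1)}(29) − f^{(1)}(5)] = 1/12 × (-0.0739324 − 0.629699) = -0.0586359.
After k=1: 185.279.
k=2: B_{4}/(4)! × [f^{(3)}(29) − f^{(3)}(5)] = −1/720 × (0.000931725 − 0.00423238) = 4.58424e-06.

S_2 ≈ 185.279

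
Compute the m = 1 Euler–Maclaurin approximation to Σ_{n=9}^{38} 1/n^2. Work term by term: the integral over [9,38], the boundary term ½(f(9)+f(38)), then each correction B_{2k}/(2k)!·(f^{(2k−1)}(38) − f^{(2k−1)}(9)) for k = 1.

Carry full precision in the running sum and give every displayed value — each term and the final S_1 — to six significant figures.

S_1 ≈ 0.0915400

Integral: ∫_9^38 1/x^2 dx = 0.0847953.
Boundary: ½(f(9) + f(38)) = ½(0.0123457 + 0.000692521) = 0.00651910.
Running total after boundary: 0.0913144.
Order-1 term: 1/12 · (-3.64485e-05 − (-0.00274348)) = 0.000225586.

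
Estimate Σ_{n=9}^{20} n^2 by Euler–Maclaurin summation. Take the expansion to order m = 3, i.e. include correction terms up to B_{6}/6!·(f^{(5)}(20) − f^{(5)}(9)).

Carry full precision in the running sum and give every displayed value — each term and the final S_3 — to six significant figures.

S_3 ≈ 2666.00

The integral term ∫_9^20 x^2 dx = 2423.67.
Endpoint term: (f(9) + f(20))/2 = (81.0000 + 400.000)/2 = 240.500.
Running total after boundary: 2664.17.
Correction k=1: B_{2}/2! · (f^{(1)}(20) − f^{(1)}(9)) = 1/12 · (40.0000 − 18.0000) = 1.83333.
Running total after k=1: 2666.00.
Correction k=2: B_{4}/4! · (f^{(3)}(20) − f^{(3)}(9)) = −1/720 · (0.00000 − 0.00000) = 0.00000.
Running total after k=2: 2666.00.
Correction k=3: B_{6}/6! · (f^{(5)}(20) − f^{(5)}(9)) = 1/30240 · (0.00000 − 0.00000) = 0.00000.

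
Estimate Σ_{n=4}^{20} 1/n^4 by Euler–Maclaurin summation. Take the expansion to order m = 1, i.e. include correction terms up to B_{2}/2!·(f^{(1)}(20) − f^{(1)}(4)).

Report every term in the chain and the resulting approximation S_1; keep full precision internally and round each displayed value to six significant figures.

The integral term ∫_4^20 1/x^4 dx = 0.00516667.
½[f(4) + f(20)] = ½[0.00390625 + 6.25000e-06] = 0.00195625.
Running total after boundary: 0.00712292.
Correction k=1: B_{2}/2! · (f^{(1)}(20) − f^{(1)}(4)) = 1/12 · (-1.25000e-06 − (-0.00390625)) = 0.000325417.

S_1 ≈ 0.00744833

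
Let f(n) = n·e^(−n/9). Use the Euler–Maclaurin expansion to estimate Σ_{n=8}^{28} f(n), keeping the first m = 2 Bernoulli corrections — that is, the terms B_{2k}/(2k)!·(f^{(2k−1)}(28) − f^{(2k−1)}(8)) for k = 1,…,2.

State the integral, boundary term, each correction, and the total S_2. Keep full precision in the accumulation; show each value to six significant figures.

The integral term ∫_8^28 x·e^(−x/9) dx = 48.0646.
Endpoint term: (f(8) + f(28))/2 = (3.28890 + 1.24744)/2 = 2.26817.
Integral + boundary = 50.3327.
Order-1 term: 1/12 · (-0.0940530 − 0.0456791) = -0.0116443.
After k=1: 50.3211.
Order-2 term: −1/720 · (-6.11131e-05 − 0.0107149) = 1.49666e-05.

S_2 ≈ 50.3211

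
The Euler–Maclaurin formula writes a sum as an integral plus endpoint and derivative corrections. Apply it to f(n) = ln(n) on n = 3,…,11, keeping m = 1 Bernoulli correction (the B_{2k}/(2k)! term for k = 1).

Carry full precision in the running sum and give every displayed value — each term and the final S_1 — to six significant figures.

∫_3^11 ln(x) dx evaluates to 15.0810.
Endpoint term: (f(3) + f(11))/2 = (1.09861 + 2.39790)/2 = 1.74825.
Integral + boundary = 16.8293.
Order-1 term: 1/12 · (0.0909091 − 0.333333) = -0.0202020.

S_1 ≈ 16.8091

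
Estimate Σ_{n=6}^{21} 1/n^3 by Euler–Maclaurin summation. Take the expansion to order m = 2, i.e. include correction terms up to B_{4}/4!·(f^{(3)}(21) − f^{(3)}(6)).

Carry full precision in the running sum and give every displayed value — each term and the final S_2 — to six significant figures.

∫_6^21 1/x^3 dx evaluates to 0.0127551.
Endpoint term: (f(6) + f(21))/2 = (0.00462963 + 0.000107980)/2 = 0.00236880.
So far: 0.0151239.
Order-1 term: 1/12 · (-1.54257e-05 − (-0.00231481)) = 0.000191616.
Partial sum through k=1: 0.0153155.
Order-2 term: −1/720 · (-6.99577e-07 − (-0.00128601)) = -1.78515e-06.

S_2 ≈ 0.0153137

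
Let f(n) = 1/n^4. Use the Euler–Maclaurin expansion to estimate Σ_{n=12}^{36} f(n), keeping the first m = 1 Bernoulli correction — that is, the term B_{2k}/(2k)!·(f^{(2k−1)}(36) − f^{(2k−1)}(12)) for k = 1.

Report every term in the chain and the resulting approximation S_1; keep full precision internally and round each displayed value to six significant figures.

Integral: ∫_12^36 1/x^4 dx = 0.000185757.
½[f(12) + f(36)] = ½[4.82253e-05 + 5.95374e-07] = 2.44103e-05.
So far: 0.000210167.
Correction k=1: B_{2}/2! · (f^{(1)}(36) − f^{(1)}(12)) = 1/12 · (-6.61527e-08 − (-1.60751e-05)) = 1.33408e-06.

S_1 ≈ 0.000211501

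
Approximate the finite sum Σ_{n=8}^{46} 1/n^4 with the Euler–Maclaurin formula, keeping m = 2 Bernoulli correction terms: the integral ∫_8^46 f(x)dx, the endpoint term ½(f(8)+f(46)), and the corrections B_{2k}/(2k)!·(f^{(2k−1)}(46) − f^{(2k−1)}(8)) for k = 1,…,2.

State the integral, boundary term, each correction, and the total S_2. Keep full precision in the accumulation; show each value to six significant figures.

S_2 ≈ 0.000779891

∫_8^46 1/x^4 dx evaluates to 0.000647617.
Boundary: ½(f(8) + f(46)) = ½(0.000244141 + 2.23341e-07) = 0.000122182.
So far: 0.000769799.
Correction k=1: B_{2}/2! · (f^{(1)}(46) − f^{(1)}(8)) = 1/12 · (-1.94210e-08 − (-0.000122070)) = 1.01709e-05.
Running total after k=1: 0.000779970.
Correction k=2: B_{4}/4! · (f^{(3)}(46) − f^{(3)}(8)) = −1/720 · (-2.75345e-10 − (-5.72205e-05)) = -7.94725e-08.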